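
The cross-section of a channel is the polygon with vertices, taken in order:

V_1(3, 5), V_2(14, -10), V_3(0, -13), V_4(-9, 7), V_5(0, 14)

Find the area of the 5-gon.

283.5

Cross-terms: -100, -182, -117, -126, -42  ⇒  Σ = -567
Area = |Σ|/2 = 283.5.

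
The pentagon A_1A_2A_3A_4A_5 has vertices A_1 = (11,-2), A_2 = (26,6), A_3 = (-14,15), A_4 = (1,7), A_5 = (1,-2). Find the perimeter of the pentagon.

94

|A_1A_2| = √((15)² + (8)²) = √289 = 17
|A_2A_3| = √((-40)² + (9)²) = √1681 = 41
|A_3A_4| = √((15)² + (-8)²) = √289 = 17
|A_4A_5| = √((0)² + (-9)²) = √81 = 9
|A_5A_1| = √((10)² + (0)²) = √100 = 10
Perimeter = 17 + 41 + 17 + 9 + 10 = 94.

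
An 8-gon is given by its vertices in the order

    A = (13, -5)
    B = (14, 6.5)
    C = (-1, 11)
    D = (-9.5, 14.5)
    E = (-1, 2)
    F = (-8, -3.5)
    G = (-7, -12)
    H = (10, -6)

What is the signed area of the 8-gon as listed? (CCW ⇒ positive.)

340.75

Apply the shoelace (surveyor's) formula: 2A = Σ (x_i·y_{i+1} − x_{i+1}·y_i), indices taken mod 8.
Σ = (154.5) + (160.5) + (90) + (-4.5) + (19.5) + (71.5) + (162) + (28) = 681.5
Signed area = Σ/2 = 340.75 (positive ⇒ counter-clockwise traversal).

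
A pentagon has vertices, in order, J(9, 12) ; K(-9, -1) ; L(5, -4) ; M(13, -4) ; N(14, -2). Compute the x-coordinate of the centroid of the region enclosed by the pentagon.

Apply Gauss's area formula. First the cross-terms c_i = x_i·y_{i+1} − x_{i+1}·y_i:
  99, 41, 32, 30, 186  ⇒  2A = 388, A = 194.
Then Σ (x_i + x_{i+1})·c_i = 5500, so x̄ = 5500 / (6·194) = 1375/291.

1375/291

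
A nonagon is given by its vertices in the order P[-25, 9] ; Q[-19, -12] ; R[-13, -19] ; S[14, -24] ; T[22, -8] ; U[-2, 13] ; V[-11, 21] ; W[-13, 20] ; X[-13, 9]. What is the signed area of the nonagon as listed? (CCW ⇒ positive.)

1172.5

Σ = (471) + (205) + (578) + (416) + (270) + (101) + (53) + (143) + (108) = 2345
Signed area = Σ/2 = 1172.5 (positive ⇒ counter-clockwise traversal).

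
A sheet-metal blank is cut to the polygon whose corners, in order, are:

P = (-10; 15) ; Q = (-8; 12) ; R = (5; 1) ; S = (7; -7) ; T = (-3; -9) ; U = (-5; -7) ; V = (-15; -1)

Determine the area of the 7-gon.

276.5

Σ = (0) + (-68) + (-42) + (-84) + (-24) + (-100) + (-235) = -553
Area = |Σ|/2 = 276.5.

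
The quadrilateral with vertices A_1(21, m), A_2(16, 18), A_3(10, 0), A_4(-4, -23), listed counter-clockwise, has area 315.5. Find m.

Write out the shoelace sum; only the two edges meeting at A_1 involve m:
2·Area = [((-4)·m − 21·(-23)) + (21·18 − 16·m)] + -410
       = -20·m + 451 = 631
⇒ m = -9.

-9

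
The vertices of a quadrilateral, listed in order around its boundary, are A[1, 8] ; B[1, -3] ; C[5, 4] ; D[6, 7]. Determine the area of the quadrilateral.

30

Apply Gauss's area formula: 2A = Σ (x_i·y_{i+1} − x_{i+1}·y_i), indices taken mod 4.
Σ = (-11) + (19) + (11) + (41) = 60
Area = |Σ|/2 = 30.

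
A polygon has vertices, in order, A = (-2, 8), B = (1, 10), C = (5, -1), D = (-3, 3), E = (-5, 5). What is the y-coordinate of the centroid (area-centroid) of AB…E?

443/97

Apply the shoelace (surveyor's) formula. First the cross-terms c_i = x_i·y_{i+1} − x_{i+1}·y_i:
  -28, -51, 12, 0, -30  ⇒  2A = -97, A = -48.5.
Then Σ (y_i + y_{i+1})·c_i = -1329, so ȳ = -1329 / (6·(-48.5)) = 443/97.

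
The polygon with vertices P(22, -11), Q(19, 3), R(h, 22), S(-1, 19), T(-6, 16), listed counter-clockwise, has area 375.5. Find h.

The doubled signed area Σ (x_i y_{i+1} − x_{i+1} y_i) is linear in h.
With h=0 it equals 527; the coefficient of h is 16 (from the two edges through R).
So 16·h + 527 = 2·375.5 = 751 ⇒ h = 14.

14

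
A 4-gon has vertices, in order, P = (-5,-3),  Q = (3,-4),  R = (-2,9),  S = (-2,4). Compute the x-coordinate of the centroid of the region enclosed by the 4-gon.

-29/28

Apply the shoelace formula. First the cross-terms c_i = x_i·y_{i+1} − x_{i+1}·y_i:
  29, 19, 10, 26  ⇒  2A = 84, A = 42.
Then Σ (x_i + x_{i+1})·c_i = -261, so x̄ = -261 / (6·42) = -29/28.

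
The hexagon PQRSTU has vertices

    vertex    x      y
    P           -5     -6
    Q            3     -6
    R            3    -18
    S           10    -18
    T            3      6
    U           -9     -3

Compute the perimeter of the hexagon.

72

|PQ| = √((8)² + (0)²) = √64 = 8
|QR| = √((0)² + (-12)²) = √144 = 12
|RS| = √((7)² + (0)²) = √49 = 7
|ST| = √((-7)² + (24)²) = √625 = 25
|TU| = √((-12)² + (-9)²) = √225 = 15
|UP| = √((4)² + (-3)²) = √25 = 5
Perimeter = 8 + 12 + 7 + 25 + 15 + 5 = 72.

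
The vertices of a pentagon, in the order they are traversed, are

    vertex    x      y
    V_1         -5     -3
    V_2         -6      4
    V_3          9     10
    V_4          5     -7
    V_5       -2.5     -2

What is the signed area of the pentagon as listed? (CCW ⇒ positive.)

-138.5

Σ = (-38) + (-96) + (-113) + (-27.5) + (-2.5) = -277
Signed area = Σ/2 = -138.5 (negative ⇒ clockwise traversal).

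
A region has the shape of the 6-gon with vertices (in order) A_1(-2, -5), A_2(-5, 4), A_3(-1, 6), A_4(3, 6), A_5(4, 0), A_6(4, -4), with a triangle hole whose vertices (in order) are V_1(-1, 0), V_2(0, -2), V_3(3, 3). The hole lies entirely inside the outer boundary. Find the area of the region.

70

Outer boundary:
Apply the surveyor's formula: 2A = Σ (x_i·y_{i+1} − x_{i+1}·y_i), indices taken mod 6.
Cross-terms: -33, -26, -24, -24, -16, -28  ⇒  Σ = -151
Area = |Σ|/2 = 75.5.
Hole:
Apply the shoelace formula: 2A = Σ (x_i·y_{i+1} − x_{i+1}·y_i), indices taken mod 3.
Σ = (2) + (6) + (3) = 11
Area = |Σ|/2 = 5.5.
Net area = 75.5 − 5.5 = 70.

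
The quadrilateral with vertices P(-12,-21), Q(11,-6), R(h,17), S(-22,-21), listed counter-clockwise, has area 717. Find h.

-24

The doubled signed area Σ (x_i y_{i+1} − x_{i+1} y_i) is linear in h.
With h=0 it equals 1074; the coefficient of h is -15 (from the two edges through R).
So -15·h + 1074 = 2·717 = 1434 ⇒ h = -24.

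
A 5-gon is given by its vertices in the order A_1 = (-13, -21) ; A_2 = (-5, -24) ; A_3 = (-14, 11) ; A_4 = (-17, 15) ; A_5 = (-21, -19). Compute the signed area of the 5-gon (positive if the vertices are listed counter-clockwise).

Apply the shoelace (surveyor's) formula: 2A = Σ (x_i·y_{i+1} − x_{i+1}·y_i), indices taken mod 5.
A_1→A_2: (-13)(-24) − (-5)(-21) = 207
A_2→A_3: (-5)(11) − (-14)(-24) = -391
A_3→A_4: (-14)(15) − (-17)(11) = -23
A_4→A_5: (-17)(-19) − (-21)(15) = 638
A_5→A_1: (-21)(-21) − (-13)(-19) = 194
Σ = 625
Signed area = Σ/2 = 312.5 (positive ⇒ counter-clockwise traversal).

312.5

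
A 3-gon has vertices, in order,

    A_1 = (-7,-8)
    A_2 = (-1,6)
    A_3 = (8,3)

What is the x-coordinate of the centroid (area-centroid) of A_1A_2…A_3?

0

Apply the surveyor's formula. First the cross-terms c_i = x_i·y_{i+1} − x_{i+1}·y_i:
  -50, -51, -43  ⇒  2A = -144, A = -72.
Then Σ (x_i + x_{i+1})·c_i = 0, so x̄ = 0 / (6·(-72)) = 0.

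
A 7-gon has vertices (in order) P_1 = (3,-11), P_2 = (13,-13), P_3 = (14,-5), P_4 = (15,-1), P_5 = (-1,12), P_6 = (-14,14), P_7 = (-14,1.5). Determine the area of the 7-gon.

469.75

Apply Gauss's area formula: 2A = Σ (x_i·y_{i+1} − x_{i+1}·y_i), indices taken mod 7.
Σ = (104) + (117) + (61) + (179) + (154) + (175) + (149.5) = 939.5
Area = |Σ|/2 = 469.75.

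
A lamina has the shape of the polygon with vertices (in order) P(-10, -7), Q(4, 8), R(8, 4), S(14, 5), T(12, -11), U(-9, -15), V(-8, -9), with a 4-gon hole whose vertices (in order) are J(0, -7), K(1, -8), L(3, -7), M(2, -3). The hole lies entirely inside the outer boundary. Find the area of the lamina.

Outer boundary:
Cross-terms: -52, -48, -16, -214, -279, -39, -34  ⇒  Σ = -682
Area = |Σ|/2 = 341.
Hole:
Apply the shoelace (surveyor's) formula: 2A = Σ (x_i·y_{i+1} − x_{i+1}·y_i), indices taken mod 4.
J→K: (0)(-8) − (1)(-7) = 7
K→L: (1)(-7) − (3)(-8) = 17
L→M: (3)(-3) − (2)(-7) = 5
M→J: (2)(-7) − (0)(-3) = -14
Σ = 15
Area = |Σ|/2 = 7.5.
Net area = 341 − 7.5 = 333.5.

333.5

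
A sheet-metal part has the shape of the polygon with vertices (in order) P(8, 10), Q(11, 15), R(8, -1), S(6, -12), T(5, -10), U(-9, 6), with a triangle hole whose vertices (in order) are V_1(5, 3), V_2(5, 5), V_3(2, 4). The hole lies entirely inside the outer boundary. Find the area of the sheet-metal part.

Outer boundary:
Σ = (10) + (-131) + (-90) + (0) + (-60) + (-138) = -409
Area = |Σ|/2 = 204.5.
Hole:
Cross-terms: 10, 10, -14  ⇒  Σ = 6
Area = |Σ|/2 = 3.
Net area = 204.5 − 3 = 201.5.

201.5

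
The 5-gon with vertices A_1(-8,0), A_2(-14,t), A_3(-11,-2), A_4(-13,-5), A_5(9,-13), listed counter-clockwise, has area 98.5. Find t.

10

The doubled signed area Σ (x_i y_{i+1} − x_{i+1} y_i) is linear in t.
With t=0 it equals 167; the coefficient of t is 3 (from the two edges through A_2).
So 3·t + 167 = 2·98.5 = 197 ⇒ t = 10.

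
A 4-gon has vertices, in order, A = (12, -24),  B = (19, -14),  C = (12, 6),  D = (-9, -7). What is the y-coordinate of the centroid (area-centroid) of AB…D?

-107/12

Apply the surveyor's formula. First the cross-terms c_i = x_i·y_{i+1} − x_{i+1}·y_i:
  288, 282, -30, 300  ⇒  2A = 840, A = 420.
Then Σ (y_i + y_{i+1})·c_i = -22470, so ȳ = -22470 / (6·420) = -107/12.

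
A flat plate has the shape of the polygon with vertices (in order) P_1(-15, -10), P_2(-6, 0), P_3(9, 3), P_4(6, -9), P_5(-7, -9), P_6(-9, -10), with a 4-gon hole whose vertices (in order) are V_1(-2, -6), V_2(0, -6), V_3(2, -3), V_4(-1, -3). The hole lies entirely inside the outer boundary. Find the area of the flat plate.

Outer boundary:
Σ = (-60) + (-18) + (-99) + (-117) + (-11) + (-60) = -365
Area = |Σ|/2 = 182.5.
Hole:
Σ = (12) + (12) + (-9) + (0) = 15
Area = |Σ|/2 = 7.5.
Net area = 182.5 − 7.5 = 175.

175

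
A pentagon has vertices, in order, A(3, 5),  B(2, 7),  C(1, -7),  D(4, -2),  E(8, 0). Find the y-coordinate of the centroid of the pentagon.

Apply the shoelace formula. First the cross-terms c_i = x_i·y_{i+1} − x_{i+1}·y_i:
  11, -21, 26, 16, 40  ⇒  2A = 72, A = 36.
Then Σ (y_i + y_{i+1})·c_i = 66, so ȳ = 66 / (6·36) = 11/36.

11/36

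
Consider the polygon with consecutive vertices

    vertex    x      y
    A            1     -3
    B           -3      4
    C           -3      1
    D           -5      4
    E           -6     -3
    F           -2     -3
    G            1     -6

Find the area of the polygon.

Apply Gauss's area formula: 2A = Σ (x_i·y_{i+1} − x_{i+1}·y_i), indices taken mod 7.
Σ = (-5) + (9) + (-7) + (39) + (12) + (15) + (3) = 66
Area = |Σ|/2 = 33.

33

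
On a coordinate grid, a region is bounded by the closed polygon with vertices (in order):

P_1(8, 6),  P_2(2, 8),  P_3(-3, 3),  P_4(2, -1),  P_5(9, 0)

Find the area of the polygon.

Σ = (52) + (30) + (-3) + (9) + (54) = 142
Area = |Σ|/2 = 71.

71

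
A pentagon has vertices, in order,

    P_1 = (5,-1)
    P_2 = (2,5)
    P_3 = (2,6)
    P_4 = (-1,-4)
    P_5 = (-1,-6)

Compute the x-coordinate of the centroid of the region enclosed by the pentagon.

Apply the surveyor's formula. First the cross-terms c_i = x_i·y_{i+1} − x_{i+1}·y_i:
  27, 2, -2, 2, 31  ⇒  2A = 60, A = 30.
Then Σ (x_i + x_{i+1})·c_i = 315, so x̄ = 315 / (6·30) = 1.75.

1.75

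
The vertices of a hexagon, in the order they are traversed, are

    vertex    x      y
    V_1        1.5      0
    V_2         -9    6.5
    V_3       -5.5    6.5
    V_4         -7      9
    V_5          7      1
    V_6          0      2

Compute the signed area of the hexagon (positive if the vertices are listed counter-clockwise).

-38

Σ = (9.75) + (-22.75) + (-4) + (-70) + (14) + (-3) = -76
Signed area = Σ/2 = -38 (negative ⇒ clockwise traversal).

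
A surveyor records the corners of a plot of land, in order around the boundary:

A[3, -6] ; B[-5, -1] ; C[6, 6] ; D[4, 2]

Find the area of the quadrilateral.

49.5

Σ = (-33) + (-24) + (-12) + (-30) = -99
Area = |Σ|/2 = 49.5.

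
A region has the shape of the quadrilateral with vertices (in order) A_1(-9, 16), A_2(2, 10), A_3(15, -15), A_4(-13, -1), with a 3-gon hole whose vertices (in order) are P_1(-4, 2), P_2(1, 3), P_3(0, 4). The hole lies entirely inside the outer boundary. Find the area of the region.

361.5

Outer boundary:
Σ = (-122) + (-180) + (-210) + (-217) = -729
Area = |Σ|/2 = 364.5.
Hole:
Apply the shoelace formula: 2A = Σ (x_i·y_{i+1} − x_{i+1}·y_i), indices taken mod 3.
Σ = (-14) + (4) + (16) = 6
Area = |Σ|/2 = 3.
Net area = 364.5 − 3 = 361.5.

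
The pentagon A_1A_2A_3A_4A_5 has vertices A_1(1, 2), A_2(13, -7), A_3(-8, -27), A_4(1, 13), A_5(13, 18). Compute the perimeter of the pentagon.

|A_1A_2| = √((12)² + (-9)²) = √225 = 15
|A_2A_3| = √((-21)² + (-20)²) = √841 = 29
|A_3A_4| = √((9)² + (40)²) = √1681 = 41
|A_4A_5| = √((12)² + (5)²) = √169 = 13
|A_5A_1| = √((-12)² + (-16)²) = √400 = 20
Perimeter = 15 + 29 + 41 + 13 + 20 = 118.

118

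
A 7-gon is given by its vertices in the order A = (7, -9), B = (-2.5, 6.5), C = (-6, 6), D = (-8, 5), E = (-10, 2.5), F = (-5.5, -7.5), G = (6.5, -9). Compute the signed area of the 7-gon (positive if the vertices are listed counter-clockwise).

A→B: (7)(6.5) − (-2.5)(-9) = 23
B→C: (-2.5)(6) − (-6)(6.5) = 24
C→D: (-6)(5) − (-8)(6) = 18
D→E: (-8)(2.5) − (-10)(5) = 30
E→F: (-10)(-7.5) − (-5.5)(2.5) = 88.75
F→G: (-5.5)(-9) − (6.5)(-7.5) = 98.25
G→A: (6.5)(-9) − (7)(-9) = 4.5
Σ = 286.5
Signed area = Σ/2 = 143.25 (positive ⇒ counter-clockwise traversal).

143.25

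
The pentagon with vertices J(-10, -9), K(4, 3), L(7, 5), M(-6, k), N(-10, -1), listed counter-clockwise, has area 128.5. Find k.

8

The doubled signed area Σ (x_i y_{i+1} − x_{i+1} y_i) is linear in k.
With k=0 it equals 121; the coefficient of k is 17 (from the two edges through M).
So 17·k + 121 = 2·128.5 = 257 ⇒ k = 8.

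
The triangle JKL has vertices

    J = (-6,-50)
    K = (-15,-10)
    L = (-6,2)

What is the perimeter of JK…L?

|JK| = √((-9)² + (40)²) = √1681 = 41
|KL| = √((9)² + (12)²) = √225 = 15
|LJ| = √((0)² + (-52)²) = √2704 = 52
Perimeter = 41 + 15 + 52 = 108.

108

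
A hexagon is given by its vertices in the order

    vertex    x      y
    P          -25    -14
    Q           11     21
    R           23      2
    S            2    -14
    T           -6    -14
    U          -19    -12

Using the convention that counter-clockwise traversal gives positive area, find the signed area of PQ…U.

-749

Apply the shoelace (surveyor's) formula: 2A = Σ (x_i·y_{i+1} − x_{i+1}·y_i), indices taken mod 6.
Σ = (-371) + (-461) + (-326) + (-112) + (-194) + (-34) = -1498
Signed area = Σ/2 = -749 (negative ⇒ clockwise traversal).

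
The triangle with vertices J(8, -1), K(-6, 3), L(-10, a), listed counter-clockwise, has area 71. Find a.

The doubled signed area Σ (x_i y_{i+1} − x_{i+1} y_i) is linear in a.
With a=0 it equals 58; the coefficient of a is -14 (from the two edges through L).
So -14·a + 58 = 2·71 = 142 ⇒ a = -6.

-6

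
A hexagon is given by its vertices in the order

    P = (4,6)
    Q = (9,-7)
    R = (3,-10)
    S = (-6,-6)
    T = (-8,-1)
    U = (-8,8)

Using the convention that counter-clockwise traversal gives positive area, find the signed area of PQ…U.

-211.5

Apply the shoelace formula: 2A = Σ (x_i·y_{i+1} − x_{i+1}·y_i), indices taken mod 6.
Σ = (-82) + (-69) + (-78) + (-42) + (-72) + (-80) = -423
Signed area = Σ/2 = -211.5 (negative ⇒ clockwise traversal).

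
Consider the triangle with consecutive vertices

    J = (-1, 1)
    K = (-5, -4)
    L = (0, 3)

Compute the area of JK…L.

Apply the surveyor's formula: 2A = Σ (x_i·y_{i+1} − x_{i+1}·y_i), indices taken mod 3.
Cross-terms: 9, -15, 3  ⇒  Σ = -3
Area = |Σ|/2 = 1.5.

1.5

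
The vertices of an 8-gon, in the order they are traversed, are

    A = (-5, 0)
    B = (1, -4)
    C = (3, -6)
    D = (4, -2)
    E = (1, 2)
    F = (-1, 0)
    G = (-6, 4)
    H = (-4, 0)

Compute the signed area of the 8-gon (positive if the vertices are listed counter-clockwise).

A→B: (-5)(-4) − (1)(0) = 20
B→C: (1)(-6) − (3)(-4) = 6
C→D: (3)(-2) − (4)(-6) = 18
D→E: (4)(2) − (1)(-2) = 10
E→F: (1)(0) − (-1)(2) = 2
F→G: (-1)(4) − (-6)(0) = -4
G→H: (-6)(0) − (-4)(4) = 16
H→A: (-4)(0) − (-5)(0) = 0
Σ = 68
Signed area = Σ/2 = 34 (positive ⇒ counter-clockwise traversal).

34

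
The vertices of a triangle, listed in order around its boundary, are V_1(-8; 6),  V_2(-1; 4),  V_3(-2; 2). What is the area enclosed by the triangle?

8

Apply the shoelace formula: 2A = Σ (x_i·y_{i+1} − x_{i+1}·y_i), indices taken mod 3.
Σ = (-26) + (6) + (4) = -16
Area = |Σ|/2 = 8.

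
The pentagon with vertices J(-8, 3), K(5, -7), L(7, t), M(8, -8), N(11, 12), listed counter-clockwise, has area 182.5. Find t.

Write out the shoelace sum; only the two edges meeting at L involve t:
2·Area = [(5·t − 7·(-7)) + (7·(-8) − 8·t)] + 354
       = -3·t + 347 = 365
⇒ t = -6.

-6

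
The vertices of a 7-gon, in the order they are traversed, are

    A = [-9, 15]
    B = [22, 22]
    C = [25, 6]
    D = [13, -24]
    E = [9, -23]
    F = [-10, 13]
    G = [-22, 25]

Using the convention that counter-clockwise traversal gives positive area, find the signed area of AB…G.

Apply the shoelace formula: 2A = Σ (x_i·y_{i+1} − x_{i+1}·y_i), indices taken mod 7.
Σ = (-528) + (-418) + (-678) + (-83) + (-113) + (36) + (-105) = -1889
Signed area = Σ/2 = -944.5 (negative ⇒ clockwise traversal).

-944.5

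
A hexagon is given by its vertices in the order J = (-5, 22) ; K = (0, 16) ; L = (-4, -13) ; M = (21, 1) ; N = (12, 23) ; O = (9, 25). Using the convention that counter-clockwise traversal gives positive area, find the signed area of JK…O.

Cross-terms: -80, 64, 269, 471, 93, 323  ⇒  Σ = 1140
Signed area = Σ/2 = 570 (positive ⇒ counter-clockwise traversal).

570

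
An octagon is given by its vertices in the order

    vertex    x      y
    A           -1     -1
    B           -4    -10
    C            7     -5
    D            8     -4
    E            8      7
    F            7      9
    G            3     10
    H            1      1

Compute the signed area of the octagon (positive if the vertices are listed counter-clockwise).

127.5

Apply the surveyor's formula: 2A = Σ (x_i·y_{i+1} − x_{i+1}·y_i), indices taken mod 8.
A→B: (-1)(-10) − (-4)(-1) = 6
B→C: (-4)(-5) − (7)(-10) = 90
C→D: (7)(-4) − (8)(-5) = 12
D→E: (8)(7) − (8)(-4) = 88
E→F: (8)(9) − (7)(7) = 23
F→G: (7)(10) − (3)(9) = 43
G→H: (3)(1) − (1)(10) = -7
H→A: (1)(-1) − (-1)(1) = 0
Σ = 255
Signed area = Σ/2 = 127.5 (positive ⇒ counter-clockwise traversal).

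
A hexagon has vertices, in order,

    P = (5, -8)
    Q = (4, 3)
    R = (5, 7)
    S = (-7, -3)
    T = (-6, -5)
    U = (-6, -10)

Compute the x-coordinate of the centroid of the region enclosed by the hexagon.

Apply the shoelace (surveyor's) formula. First the cross-terms c_i = x_i·y_{i+1} − x_{i+1}·y_i:
  47, 13, 34, 17, 30, 98  ⇒  2A = 239, A = 119.5.
Then Σ (x_i + x_{i+1})·c_i = -207, so x̄ = -207 / (6·119.5) = -69/239.

-69/239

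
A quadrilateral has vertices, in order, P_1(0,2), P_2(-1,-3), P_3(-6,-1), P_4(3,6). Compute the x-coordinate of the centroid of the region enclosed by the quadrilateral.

Apply the surveyor's formula. First the cross-terms c_i = x_i·y_{i+1} − x_{i+1}·y_i:
  2, -17, -33, 6  ⇒  2A = -42, A = -21.
Then Σ (x_i + x_{i+1})·c_i = 234, so x̄ = 234 / (6·(-21)) = -13/7.

-13/7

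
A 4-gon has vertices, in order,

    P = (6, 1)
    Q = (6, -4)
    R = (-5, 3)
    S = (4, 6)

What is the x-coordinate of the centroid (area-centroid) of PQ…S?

320/159

Apply the shoelace formula. First the cross-terms c_i = x_i·y_{i+1} − x_{i+1}·y_i:
  -30, -2, -42, -32  ⇒  2A = -106, A = -53.
Then Σ (x_i + x_{i+1})·c_i = -640, so x̄ = -640 / (6·(-53)) = 320/159.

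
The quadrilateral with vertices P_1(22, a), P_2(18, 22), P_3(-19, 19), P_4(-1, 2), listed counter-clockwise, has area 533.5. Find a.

6

The doubled signed area Σ (x_i y_{i+1} − x_{i+1} y_i) is linear in a.
With a=0 it equals 1181; the coefficient of a is -19 (from the two edges through P_1).
So -19·a + 1181 = 2·533.5 = 1067 ⇒ a = 6.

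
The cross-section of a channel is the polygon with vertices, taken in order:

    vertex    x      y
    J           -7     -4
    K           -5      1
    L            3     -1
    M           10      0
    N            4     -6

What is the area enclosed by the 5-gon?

Σ = (-27) + (2) + (10) + (-60) + (-58) = -133
Area = |Σ|/2 = 66.5.

66.5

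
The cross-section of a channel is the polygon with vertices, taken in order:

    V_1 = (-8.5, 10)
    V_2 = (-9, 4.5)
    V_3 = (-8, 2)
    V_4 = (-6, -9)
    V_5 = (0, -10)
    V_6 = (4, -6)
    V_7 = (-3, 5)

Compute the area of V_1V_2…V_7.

Σ = (51.75) + (18) + (84) + (60) + (40) + (2) + (12.5) = 268.25
Area = |Σ|/2 = 134.125.

134.125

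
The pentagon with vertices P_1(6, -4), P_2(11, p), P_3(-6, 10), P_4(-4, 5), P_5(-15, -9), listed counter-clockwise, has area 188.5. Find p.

-1

Write out the shoelace sum; only the two edges meeting at P_2 involve p:
2·Area = [(6·p − 11·(-4)) + (11·10 − (-6)·p)] + 235
       = 12·p + 389 = 377
⇒ p = -1.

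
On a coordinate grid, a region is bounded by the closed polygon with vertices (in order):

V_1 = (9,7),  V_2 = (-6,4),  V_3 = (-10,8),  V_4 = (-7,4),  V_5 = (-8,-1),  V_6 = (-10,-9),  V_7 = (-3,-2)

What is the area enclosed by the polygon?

88.5

Cross-terms: 78, -8, 16, 39, 62, -7, -3  ⇒  Σ = 177
Area = |Σ|/2 = 88.5.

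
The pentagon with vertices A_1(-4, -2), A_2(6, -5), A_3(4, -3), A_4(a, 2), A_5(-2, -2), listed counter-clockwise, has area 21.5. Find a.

1

Write out the shoelace sum; only the two edges meeting at A_4 involve a:
2·Area = [(4·2 − a·(-3)) + (a·(-2) − (-2)·2)] + 30
       = 1·a + 42 = 43
⇒ a = 1.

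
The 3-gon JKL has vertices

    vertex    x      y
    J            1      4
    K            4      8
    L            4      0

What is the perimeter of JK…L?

18

|JK| = √((3)² + (4)²) = √25 = 5
|KL| = √((0)² + (-8)²) = √64 = 8
|LJ| = √((-3)² + (4)²) = √25 = 5
Perimeter = 5 + 8 + 5 = 18.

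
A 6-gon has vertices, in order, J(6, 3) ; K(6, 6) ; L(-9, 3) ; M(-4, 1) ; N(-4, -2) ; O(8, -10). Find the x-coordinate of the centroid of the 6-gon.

Apply the shoelace (surveyor's) formula. First the cross-terms c_i = x_i·y_{i+1} − x_{i+1}·y_i:
  18, 72, 3, 12, 56, 84  ⇒  2A = 245, A = 122.5.
Then Σ (x_i + x_{i+1})·c_i = 1265, so x̄ = 1265 / (6·122.5) = 253/147.

253/147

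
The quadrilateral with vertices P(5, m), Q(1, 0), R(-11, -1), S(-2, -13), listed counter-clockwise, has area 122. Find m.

-13

The doubled signed area Σ (x_i y_{i+1} − x_{i+1} y_i) is linear in m.
With m=0 it equals 205; the coefficient of m is -3 (from the two edges through P).
So -3·m + 205 = 2·122 = 244 ⇒ m = -13.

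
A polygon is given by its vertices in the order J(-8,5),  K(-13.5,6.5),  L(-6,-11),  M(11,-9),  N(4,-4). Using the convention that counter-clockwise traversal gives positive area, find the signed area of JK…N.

179

J→K: (-8)(6.5) − (-13.5)(5) = 15.5
K→L: (-13.5)(-11) − (-6)(6.5) = 187.5
L→M: (-6)(-9) − (11)(-11) = 175
M→N: (11)(-4) − (4)(-9) = -8
N→J: (4)(5) − (-8)(-4) = -12
Σ = 358
Signed area = Σ/2 = 179 (positive ⇒ counter-clockwise traversal).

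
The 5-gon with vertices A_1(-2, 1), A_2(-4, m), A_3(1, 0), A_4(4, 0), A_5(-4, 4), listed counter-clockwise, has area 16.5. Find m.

-3

Write out the shoelace sum; only the two edges meeting at A_2 involve m:
2·Area = [((-2)·m − (-4)·1) + ((-4)·0 − 1·m)] + 20
       = -3·m + 24 = 33
⇒ m = -3.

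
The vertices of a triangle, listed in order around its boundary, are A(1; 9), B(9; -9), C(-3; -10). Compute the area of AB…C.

Σ = (-90) + (-117) + (-17) = -224
Area = |Σ|/2 = 112.

112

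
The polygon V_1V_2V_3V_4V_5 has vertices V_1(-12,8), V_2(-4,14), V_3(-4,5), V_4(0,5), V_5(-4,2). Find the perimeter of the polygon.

38

|V_1V_2| = √((8)² + (6)²) = √100 = 10
|V_2V_3| = √((0)² + (-9)²) = √81 = 9
|V_3V_4| = √((4)² + (0)²) = √16 = 4
|V_4V_5| = √((-4)² + (-3)²) = √25 = 5
|V_5V_1| = √((-8)² + (6)²) = √100 = 10
Perimeter = 10 + 9 + 4 + 5 + 10 = 38.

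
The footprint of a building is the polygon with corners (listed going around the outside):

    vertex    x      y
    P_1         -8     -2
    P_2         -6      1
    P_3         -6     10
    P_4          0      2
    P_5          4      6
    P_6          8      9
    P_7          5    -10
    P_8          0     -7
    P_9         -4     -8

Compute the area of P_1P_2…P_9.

Cross-terms: -20, -54, -12, -8, -12, -125, -35, -28, -56  ⇒  Σ = -350
Area = |Σ|/2 = 175.

175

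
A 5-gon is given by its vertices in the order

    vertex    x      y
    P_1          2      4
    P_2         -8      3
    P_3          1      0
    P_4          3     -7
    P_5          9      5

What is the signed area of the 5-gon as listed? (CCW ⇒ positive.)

Cross-terms: 38, -3, -7, 78, 26  ⇒  Σ = 132
Signed area = Σ/2 = 66 (positive ⇒ counter-clockwise traversal).

66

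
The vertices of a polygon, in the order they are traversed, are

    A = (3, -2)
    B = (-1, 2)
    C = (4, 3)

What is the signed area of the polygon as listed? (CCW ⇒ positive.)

Apply the surveyor's formula: 2A = Σ (x_i·y_{i+1} − x_{i+1}·y_i), indices taken mod 3.
A→B: (3)(2) − (-1)(-2) = 4
B→C: (-1)(3) − (4)(2) = -11
C→A: (4)(-2) − (3)(3) = -17
Σ = -24
Signed area = Σ/2 = -12 (negative ⇒ clockwise traversal).

-12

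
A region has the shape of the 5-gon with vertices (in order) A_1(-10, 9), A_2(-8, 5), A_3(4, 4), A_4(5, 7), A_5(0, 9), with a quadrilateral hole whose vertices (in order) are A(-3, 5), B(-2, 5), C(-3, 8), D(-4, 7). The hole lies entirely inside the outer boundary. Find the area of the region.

53.5

Outer boundary:
Apply the surveyor's formula: 2A = Σ (x_i·y_{i+1} − x_{i+1}·y_i), indices taken mod 5.
Cross-terms: 22, -52, 8, 45, 90  ⇒  Σ = 113
Area = |Σ|/2 = 56.5.
Hole:
Apply the surveyor's formula: 2A = Σ (x_i·y_{i+1} − x_{i+1}·y_i), indices taken mod 4.
Cross-terms: -5, -1, 11, 1  ⇒  Σ = 6
Area = |Σ|/2 = 3.
Net area = 56.5 − 3 = 53.5.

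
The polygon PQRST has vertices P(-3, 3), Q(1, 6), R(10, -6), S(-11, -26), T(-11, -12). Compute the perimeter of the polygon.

|PQ| = √((4)² + (3)²) = √25 = 5
|QR| = √((9)² + (-12)²) = √225 = 15
|RS| = √((-21)² + (-20)²) = √841 = 29
|ST| = √((0)² + (14)²) = √196 = 14
|TP| = √((8)² + (15)²) = √289 = 17
Perimeter = 5 + 15 + 29 + 14 + 17 = 80.

80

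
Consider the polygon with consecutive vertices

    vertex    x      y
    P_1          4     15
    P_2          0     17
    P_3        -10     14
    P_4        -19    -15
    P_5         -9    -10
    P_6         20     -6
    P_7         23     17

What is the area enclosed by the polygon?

Σ = (68) + (170) + (416) + (55) + (254) + (478) + (277) = 1718
Area = |Σ|/2 = 859.

859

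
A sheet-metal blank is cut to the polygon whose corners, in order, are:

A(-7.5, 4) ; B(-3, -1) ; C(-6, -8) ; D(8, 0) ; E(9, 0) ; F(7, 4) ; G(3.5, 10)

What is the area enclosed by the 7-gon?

Apply the shoelace (surveyor's) formula: 2A = Σ (x_i·y_{i+1} − x_{i+1}·y_i), indices taken mod 7.
Σ = (19.5) + (18) + (64) + (0) + (36) + (56) + (89) = 282.5
Area = |Σ|/2 = 141.25.

141.25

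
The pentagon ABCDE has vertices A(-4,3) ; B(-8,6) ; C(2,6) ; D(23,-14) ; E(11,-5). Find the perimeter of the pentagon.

|AB| = √((-4)² + (3)²) = √25 = 5
|BC| = √((10)² + (0)²) = √100 = 10
|CD| = √((21)² + (-20)²) = √841 = 29
|DE| = √((-12)² + (9)²) = √225 = 15
|EA| = √((-15)² + (8)²) = √289 = 17
Perimeter = 5 + 10 + 29 + 15 + 17 = 76.

76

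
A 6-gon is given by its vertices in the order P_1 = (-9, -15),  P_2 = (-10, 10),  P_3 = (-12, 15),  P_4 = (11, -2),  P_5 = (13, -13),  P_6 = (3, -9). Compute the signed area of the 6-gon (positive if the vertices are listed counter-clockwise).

-366

Apply the shoelace (surveyor's) formula: 2A = Σ (x_i·y_{i+1} − x_{i+1}·y_i), indices taken mod 6.
P_1→P_2: (-9)(10) − (-10)(-15) = -240
P_2→P_3: (-10)(15) − (-12)(10) = -30
P_3→P_4: (-12)(-2) − (11)(15) = -141
P_4→P_5: (11)(-13) − (13)(-2) = -117
P_5→P_6: (13)(-9) − (3)(-13) = -78
P_6→P_1: (3)(-15) − (-9)(-9) = -126
Σ = -732
Signed area = Σ/2 = -366 (negative ⇒ clockwise traversal).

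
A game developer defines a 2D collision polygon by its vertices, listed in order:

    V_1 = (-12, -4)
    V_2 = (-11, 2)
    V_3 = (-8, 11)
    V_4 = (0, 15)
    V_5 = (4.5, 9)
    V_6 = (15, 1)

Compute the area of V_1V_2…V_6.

269.5

Apply the shoelace (surveyor's) formula: 2A = Σ (x_i·y_{i+1} − x_{i+1}·y_i), indices taken mod 6.
Cross-terms: -68, -105, -120, -67.5, -130.5, -48  ⇒  Σ = -539
Area = |Σ|/2 = 269.5.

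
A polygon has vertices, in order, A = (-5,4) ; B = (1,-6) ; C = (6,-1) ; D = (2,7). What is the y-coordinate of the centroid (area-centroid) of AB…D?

Apply the surveyor's formula. First the cross-terms c_i = x_i·y_{i+1} − x_{i+1}·y_i:
  26, 35, 44, 43  ⇒  2A = 148, A = 74.
Then Σ (y_i + y_{i+1})·c_i = 440, so ȳ = 440 / (6·74) = 110/111.

110/111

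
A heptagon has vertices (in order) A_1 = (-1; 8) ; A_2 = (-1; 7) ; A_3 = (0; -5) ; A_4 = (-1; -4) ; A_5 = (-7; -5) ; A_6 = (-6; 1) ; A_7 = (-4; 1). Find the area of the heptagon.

Cross-terms: 1, 5, -5, -23, -37, -2, -31  ⇒  Σ = -92
Area = |Σ|/2 = 46.

46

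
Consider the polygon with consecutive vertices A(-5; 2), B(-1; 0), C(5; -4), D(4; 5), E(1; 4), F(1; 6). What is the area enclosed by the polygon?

Apply the surveyor's formula: 2A = Σ (x_i·y_{i+1} − x_{i+1}·y_i), indices taken mod 6.
Σ = (2) + (4) + (41) + (11) + (2) + (32) = 92
Area = |Σ|/2 = 46.

46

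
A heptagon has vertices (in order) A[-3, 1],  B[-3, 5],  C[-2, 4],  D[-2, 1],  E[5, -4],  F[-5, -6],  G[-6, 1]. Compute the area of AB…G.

A→B: (-3)(5) − (-3)(1) = -12
B→C: (-3)(4) − (-2)(5) = -2
C→D: (-2)(1) − (-2)(4) = 6
D→E: (-2)(-4) − (5)(1) = 3
E→F: (5)(-6) − (-5)(-4) = -50
F→G: (-5)(1) − (-6)(-6) = -41
G→A: (-6)(1) − (-3)(1) = -3
Σ = -99
Area = |Σ|/2 = 49.5.

49.5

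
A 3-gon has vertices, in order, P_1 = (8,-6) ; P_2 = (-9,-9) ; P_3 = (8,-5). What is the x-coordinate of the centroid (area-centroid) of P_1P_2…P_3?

Apply the shoelace formula. First the cross-terms c_i = x_i·y_{i+1} − x_{i+1}·y_i:
  -126, 117, -8  ⇒  2A = -17, A = -8.5.
Then Σ (x_i + x_{i+1})·c_i = -119, so x̄ = -119 / (6·(-8.5)) = 7/3.

7/3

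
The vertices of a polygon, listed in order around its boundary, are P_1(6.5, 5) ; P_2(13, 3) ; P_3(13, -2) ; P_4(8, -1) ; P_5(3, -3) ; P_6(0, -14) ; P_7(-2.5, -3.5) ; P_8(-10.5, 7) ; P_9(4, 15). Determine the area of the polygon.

Σ = (-45.5) + (-65) + (3) + (-21) + (-42) + (-35) + (-54.25) + (-185.5) + (-77.5) = -522.75
Area = |Σ|/2 = 261.375.

261.375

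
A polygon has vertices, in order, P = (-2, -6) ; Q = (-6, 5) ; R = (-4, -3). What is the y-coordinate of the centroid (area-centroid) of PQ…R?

-4/3

Apply the surveyor's formula. First the cross-terms c_i = x_i·y_{i+1} − x_{i+1}·y_i:
  -46, 38, 18  ⇒  2A = 10, A = 5.
Then Σ (y_i + y_{i+1})·c_i = -40, so ȳ = -40 / (6·5) = -4/3.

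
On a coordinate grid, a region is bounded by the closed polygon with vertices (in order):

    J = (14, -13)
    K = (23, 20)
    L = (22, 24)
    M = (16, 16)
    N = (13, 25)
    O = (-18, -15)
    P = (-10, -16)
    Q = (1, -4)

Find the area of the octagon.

Σ = (579) + (112) + (-32) + (192) + (255) + (138) + (56) + (43) = 1343
Area = |Σ|/2 = 671.5.

671.5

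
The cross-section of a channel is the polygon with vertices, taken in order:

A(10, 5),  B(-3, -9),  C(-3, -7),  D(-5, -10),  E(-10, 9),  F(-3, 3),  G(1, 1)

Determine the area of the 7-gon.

Apply the shoelace formula: 2A = Σ (x_i·y_{i+1} − x_{i+1}·y_i), indices taken mod 7.
A→B: (10)(-9) − (-3)(5) = -75
B→C: (-3)(-7) − (-3)(-9) = -6
C→D: (-3)(-10) − (-5)(-7) = -5
D→E: (-5)(9) − (-10)(-10) = -145
E→F: (-10)(3) − (-3)(9) = -3
F→G: (-3)(1) − (1)(3) = -6
G→A: (1)(5) − (10)(1) = -5
Σ = -245
Area = |Σ|/2 = 122.5.

122.5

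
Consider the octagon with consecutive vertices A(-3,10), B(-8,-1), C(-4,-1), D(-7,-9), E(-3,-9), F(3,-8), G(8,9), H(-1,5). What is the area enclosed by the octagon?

174

Apply the shoelace formula: 2A = Σ (x_i·y_{i+1} − x_{i+1}·y_i), indices taken mod 8.
Σ = (83) + (4) + (29) + (36) + (51) + (91) + (49) + (5) = 348
Area = |Σ|/2 = 174.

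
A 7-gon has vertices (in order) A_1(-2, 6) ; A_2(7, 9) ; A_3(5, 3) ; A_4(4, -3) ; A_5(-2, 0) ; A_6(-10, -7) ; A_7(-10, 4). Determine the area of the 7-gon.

132.5

Apply the surveyor's formula: 2A = Σ (x_i·y_{i+1} − x_{i+1}·y_i), indices taken mod 7.
A_1→A_2: (-2)(9) − (7)(6) = -60
A_2→A_3: (7)(3) − (5)(9) = -24
A_3→A_4: (5)(-3) − (4)(3) = -27
A_4→A_5: (4)(0) − (-2)(-3) = -6
A_5→A_6: (-2)(-7) − (-10)(0) = 14
A_6→A_7: (-10)(4) − (-10)(-7) = -110
A_7→A_1: (-10)(6) − (-2)(4) = -52
Σ = -265
Area = |Σ|/2 = 132.5.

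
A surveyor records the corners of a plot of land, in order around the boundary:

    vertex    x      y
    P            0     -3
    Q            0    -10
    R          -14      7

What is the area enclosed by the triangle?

49

Apply the shoelace (surveyor's) formula: 2A = Σ (x_i·y_{i+1} − x_{i+1}·y_i), indices taken mod 3.
Cross-terms: 0, -140, 42  ⇒  Σ = -98
Area = |Σ|/2 = 49.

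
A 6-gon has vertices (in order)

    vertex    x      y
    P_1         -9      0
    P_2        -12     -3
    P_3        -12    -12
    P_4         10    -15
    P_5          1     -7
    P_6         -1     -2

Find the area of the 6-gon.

176.5

Σ = (27) + (108) + (300) + (-55) + (-9) + (-18) = 353
Area = |Σ|/2 = 176.5.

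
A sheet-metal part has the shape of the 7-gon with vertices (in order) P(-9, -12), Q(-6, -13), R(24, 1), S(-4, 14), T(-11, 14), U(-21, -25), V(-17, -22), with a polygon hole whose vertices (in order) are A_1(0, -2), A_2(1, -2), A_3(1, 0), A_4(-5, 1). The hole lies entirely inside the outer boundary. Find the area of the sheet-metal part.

693

Outer boundary:
Apply the surveyor's formula: 2A = Σ (x_i·y_{i+1} − x_{i+1}·y_i), indices taken mod 7.
Σ = (45) + (306) + (340) + (98) + (569) + (37) + (6) = 1401
Area = |Σ|/2 = 700.5.
Hole:
Apply the shoelace formula: 2A = Σ (x_i·y_{i+1} − x_{i+1}·y_i), indices taken mod 4.
Cross-terms: 2, 2, 1, 10  ⇒  Σ = 15
Area = |Σ|/2 = 7.5.
Net area = 700.5 − 7.5 = 693.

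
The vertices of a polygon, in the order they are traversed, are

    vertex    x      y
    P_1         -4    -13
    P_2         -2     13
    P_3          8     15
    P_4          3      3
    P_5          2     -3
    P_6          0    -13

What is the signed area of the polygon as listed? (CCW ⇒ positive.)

Apply Gauss's area formula: 2A = Σ (x_i·y_{i+1} − x_{i+1}·y_i), indices taken mod 6.
Σ = (-78) + (-134) + (-21) + (-15) + (-26) + (-52) = -326
Signed area = Σ/2 = -163 (negative ⇒ clockwise traversal).

-163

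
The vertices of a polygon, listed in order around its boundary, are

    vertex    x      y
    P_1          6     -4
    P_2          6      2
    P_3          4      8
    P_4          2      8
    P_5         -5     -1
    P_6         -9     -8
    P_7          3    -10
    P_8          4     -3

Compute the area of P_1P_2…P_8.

Apply Gauss's area formula: 2A = Σ (x_i·y_{i+1} − x_{i+1}·y_i), indices taken mod 8.
Σ = (36) + (40) + (16) + (38) + (31) + (114) + (31) + (2) = 308
Area = |Σ|/2 = 154.

154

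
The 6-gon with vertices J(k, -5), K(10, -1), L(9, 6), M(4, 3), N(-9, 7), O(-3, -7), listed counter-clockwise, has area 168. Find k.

The doubled signed area Σ (x_i y_{i+1} − x_{i+1} y_i) is linear in k.
With k=0 it equals 276; the coefficient of k is 6 (from the two edges through J).
So 6·k + 276 = 2·168 = 336 ⇒ k = 10.

10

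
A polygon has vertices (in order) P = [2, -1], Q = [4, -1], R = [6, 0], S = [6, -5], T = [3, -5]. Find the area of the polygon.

Apply Gauss's area formula: 2A = Σ (x_i·y_{i+1} − x_{i+1}·y_i), indices taken mod 5.
Σ = (2) + (6) + (-30) + (-15) + (7) = -30
Area = |Σ|/2 = 15.

15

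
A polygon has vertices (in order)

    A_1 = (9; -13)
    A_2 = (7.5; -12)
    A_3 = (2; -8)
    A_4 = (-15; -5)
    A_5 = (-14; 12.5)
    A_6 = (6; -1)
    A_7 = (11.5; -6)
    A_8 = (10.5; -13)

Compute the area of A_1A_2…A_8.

Apply the shoelace (surveyor's) formula: 2A = Σ (x_i·y_{i+1} − x_{i+1}·y_i), indices taken mod 8.
Cross-terms: -10.5, -36, -130, -257.5, -61, -24.5, -86.5, -19.5  ⇒  Σ = -625.5
Area = |Σ|/2 = 312.75.

312.75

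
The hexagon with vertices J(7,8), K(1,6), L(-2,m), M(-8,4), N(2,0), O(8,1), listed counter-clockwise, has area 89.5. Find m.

10

Write out the shoelace sum; only the two edges meeting at L involve m:
2·Area = [(1·m − (-2)·6) + ((-2)·4 − (-8)·m)] + 85
       = 9·m + 89 = 179
⇒ m = 10.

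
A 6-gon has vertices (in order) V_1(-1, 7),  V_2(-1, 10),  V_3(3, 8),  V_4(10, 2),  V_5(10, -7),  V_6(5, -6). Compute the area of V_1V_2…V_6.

Cross-terms: -3, -38, -74, -90, -25, 29  ⇒  Σ = -201
Area = |Σ|/2 = 100.5.

100.5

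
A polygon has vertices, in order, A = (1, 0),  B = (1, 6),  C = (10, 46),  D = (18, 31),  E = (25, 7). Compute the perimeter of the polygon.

114

|AB| = √((0)² + (6)²) = √36 = 6
|BC| = √((9)² + (40)²) = √1681 = 41
|CD| = √((8)² + (-15)²) = √289 = 17
|DE| = √((7)² + (-24)²) = √625 = 25
|EA| = √((-24)² + (-7)²) = √625 = 25
Perimeter = 6 + 41 + 17 + 25 + 25 = 114.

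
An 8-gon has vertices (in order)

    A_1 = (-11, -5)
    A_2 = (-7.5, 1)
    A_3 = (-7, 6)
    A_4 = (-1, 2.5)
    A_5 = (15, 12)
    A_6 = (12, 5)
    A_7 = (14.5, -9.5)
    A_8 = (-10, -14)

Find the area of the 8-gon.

Σ = (-48.5) + (-38) + (-11.5) + (-49.5) + (-69) + (-186.5) + (-298) + (-104) = -805
Area = |Σ|/2 = 402.5.

402.5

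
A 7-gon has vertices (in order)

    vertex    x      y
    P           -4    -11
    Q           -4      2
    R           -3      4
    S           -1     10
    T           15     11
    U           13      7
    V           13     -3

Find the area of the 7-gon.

286

P→Q: (-4)(2) − (-4)(-11) = -52
Q→R: (-4)(4) − (-3)(2) = -10
R→S: (-3)(10) − (-1)(4) = -26
S→T: (-1)(11) − (15)(10) = -161
T→U: (15)(7) − (13)(11) = -38
U→V: (13)(-3) − (13)(7) = -130
V→P: (13)(-11) − (-4)(-3) = -155
Σ = -572
Area = |Σ|/2 = 286.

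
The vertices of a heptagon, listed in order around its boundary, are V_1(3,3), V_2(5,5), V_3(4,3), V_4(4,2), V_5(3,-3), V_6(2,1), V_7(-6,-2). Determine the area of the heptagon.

14

Cross-terms: 0, -5, -4, -18, 9, 2, -12  ⇒  Σ = -28
Area = |Σ|/2 = 14.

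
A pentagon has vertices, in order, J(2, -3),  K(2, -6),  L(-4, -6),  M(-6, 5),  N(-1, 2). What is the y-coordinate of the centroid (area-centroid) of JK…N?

-247/159

Apply Gauss's area formula. First the cross-terms c_i = x_i·y_{i+1} − x_{i+1}·y_i:
  -6, -36, -56, -7, -1  ⇒  2A = -106, A = -53.
Then Σ (y_i + y_{i+1})·c_i = 494, so ȳ = 494 / (6·(-53)) = -247/159.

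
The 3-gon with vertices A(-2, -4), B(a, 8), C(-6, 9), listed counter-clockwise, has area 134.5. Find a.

15

Write out the shoelace sum; only the two edges meeting at B involve a:
2·Area = [((-2)·8 − a·(-4)) + (a·9 − (-6)·8)] + 42
       = 13·a + 74 = 269
⇒ a = 15.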